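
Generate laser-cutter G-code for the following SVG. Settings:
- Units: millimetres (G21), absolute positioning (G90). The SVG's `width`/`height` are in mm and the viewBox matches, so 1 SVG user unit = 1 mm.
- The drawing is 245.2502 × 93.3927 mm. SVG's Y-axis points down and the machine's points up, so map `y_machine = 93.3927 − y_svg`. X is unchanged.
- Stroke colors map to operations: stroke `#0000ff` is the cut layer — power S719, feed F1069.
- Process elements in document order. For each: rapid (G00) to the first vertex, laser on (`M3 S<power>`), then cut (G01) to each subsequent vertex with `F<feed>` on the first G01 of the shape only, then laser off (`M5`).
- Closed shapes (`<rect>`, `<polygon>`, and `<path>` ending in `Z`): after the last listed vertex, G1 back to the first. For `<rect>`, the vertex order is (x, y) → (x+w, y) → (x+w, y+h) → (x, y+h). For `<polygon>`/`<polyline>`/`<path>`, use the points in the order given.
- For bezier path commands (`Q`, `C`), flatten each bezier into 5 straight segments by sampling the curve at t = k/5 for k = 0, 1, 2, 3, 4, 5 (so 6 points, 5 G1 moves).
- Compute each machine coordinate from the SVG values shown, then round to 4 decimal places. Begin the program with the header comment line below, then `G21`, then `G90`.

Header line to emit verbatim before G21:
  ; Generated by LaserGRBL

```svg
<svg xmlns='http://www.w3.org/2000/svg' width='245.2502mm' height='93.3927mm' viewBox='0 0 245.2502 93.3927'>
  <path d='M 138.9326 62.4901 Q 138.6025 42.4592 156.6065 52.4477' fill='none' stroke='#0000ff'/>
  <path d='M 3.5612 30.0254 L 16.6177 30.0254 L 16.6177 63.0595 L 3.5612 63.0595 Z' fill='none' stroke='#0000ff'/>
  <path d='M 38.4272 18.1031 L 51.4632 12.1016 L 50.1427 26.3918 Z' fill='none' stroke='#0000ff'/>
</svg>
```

1 u = 1 mm; y_m = 93.3927 − y.

[1] `<path>` quadratic bezier, #0000ff→cut S719 F1069: (138.9326,30.9026) → (139.5339,37.7142) → (141.6020,42.1242) → (145.1368,44.1327) → (150.1383,43.7396) → (156.6065,40.9450)

[2] `<path>` rectangle, #0000ff→cut S719 F1069: (3.5612,63.3673) → (16.6177,63.3673) → (16.6177,30.3332) → (3.5612,30.3332) → (3.5612,63.3673) (closed)

[3] `<path>` regular polygon, #0000ff→cut S719 F1069: (38.4272,75.2896) → (51.4632,81.2911) → (50.1427,67.0009) → (38.4272,75.2896) (closed)

; Generated by LaserGRBL
G21
G90
G00 X138.9326 Y30.9026
M3 S719
G01 X139.5339 Y37.7142 F1069
G01 X141.6020 Y42.1242
G01 X145.1368 Y44.1327
G01 X150.1383 Y43.7396
G01 X156.6065 Y40.9450
M5
G00 X3.5612 Y63.3673
M3 S719
G01 X16.6177 Y63.3673 F1069
G01 X16.6177 Y30.3332
G01 X3.5612 Y30.3332
G01 X3.5612 Y63.3673
M5
G00 X38.4272 Y75.2896
M3 S719
G01 X51.4632 Y81.2911 F1069
G01 X50.1427 Y67.0009
G01 X38.4272 Y75.2896
M5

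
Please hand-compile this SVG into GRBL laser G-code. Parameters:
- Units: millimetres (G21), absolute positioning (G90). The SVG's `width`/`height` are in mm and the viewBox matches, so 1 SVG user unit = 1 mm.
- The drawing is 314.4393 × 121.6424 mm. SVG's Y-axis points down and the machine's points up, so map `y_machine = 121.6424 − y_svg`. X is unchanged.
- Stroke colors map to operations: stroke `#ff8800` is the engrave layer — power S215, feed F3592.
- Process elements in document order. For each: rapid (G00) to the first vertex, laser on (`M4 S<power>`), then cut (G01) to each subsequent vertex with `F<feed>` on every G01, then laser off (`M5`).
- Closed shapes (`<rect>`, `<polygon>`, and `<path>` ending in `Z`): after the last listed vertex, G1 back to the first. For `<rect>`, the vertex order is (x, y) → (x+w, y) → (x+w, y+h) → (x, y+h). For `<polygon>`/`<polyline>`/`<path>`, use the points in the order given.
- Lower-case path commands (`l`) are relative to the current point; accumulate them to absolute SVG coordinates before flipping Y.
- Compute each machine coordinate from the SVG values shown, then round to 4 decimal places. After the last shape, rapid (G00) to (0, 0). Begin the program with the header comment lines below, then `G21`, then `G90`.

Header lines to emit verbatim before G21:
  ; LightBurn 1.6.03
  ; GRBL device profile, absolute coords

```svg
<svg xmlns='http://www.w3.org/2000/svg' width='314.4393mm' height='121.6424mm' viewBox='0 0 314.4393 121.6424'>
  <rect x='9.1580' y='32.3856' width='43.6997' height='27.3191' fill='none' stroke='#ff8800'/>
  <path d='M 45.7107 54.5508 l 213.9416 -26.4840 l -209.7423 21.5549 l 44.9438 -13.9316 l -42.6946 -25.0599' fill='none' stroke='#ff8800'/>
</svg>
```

1 u = 1 mm; y_m = 121.6424 − y.

[1] `<rect>` rectangle, #ff8800→engrave S215 F3592: (9.1580,89.2568) → (52.8577,89.2568) → (52.8577,61.9377) → (9.1580,61.9377) → (9.1580,89.2568) (closed)

[2] `<path>` open polyline, #ff8800→engrave S215 F3592: (45.7107,67.0916) → (259.6523,93.5756) → (49.9100,72.0207) → (94.8538,85.9523) → (52.1592,111.0122)

; LightBurn 1.6.03
; GRBL device profile, absolute coords
G21
G90
G00 X9.1580 Y89.2568
M4 S215
G01 X52.8577 Y89.2568 F3592
G01 X52.8577 Y61.9377 F3592
G01 X9.1580 Y61.9377 F3592
G01 X9.1580 Y89.2568 F3592
M5
G00 X45.7107 Y67.0916
M4 S215
G01 X259.6523 Y93.5756 F3592
G01 X49.9100 Y72.0207 F3592
G01 X94.8538 Y85.9523 F3592
G01 X52.1592 Y111.0122 F3592
M5
G00 X0.0000 Y0.0000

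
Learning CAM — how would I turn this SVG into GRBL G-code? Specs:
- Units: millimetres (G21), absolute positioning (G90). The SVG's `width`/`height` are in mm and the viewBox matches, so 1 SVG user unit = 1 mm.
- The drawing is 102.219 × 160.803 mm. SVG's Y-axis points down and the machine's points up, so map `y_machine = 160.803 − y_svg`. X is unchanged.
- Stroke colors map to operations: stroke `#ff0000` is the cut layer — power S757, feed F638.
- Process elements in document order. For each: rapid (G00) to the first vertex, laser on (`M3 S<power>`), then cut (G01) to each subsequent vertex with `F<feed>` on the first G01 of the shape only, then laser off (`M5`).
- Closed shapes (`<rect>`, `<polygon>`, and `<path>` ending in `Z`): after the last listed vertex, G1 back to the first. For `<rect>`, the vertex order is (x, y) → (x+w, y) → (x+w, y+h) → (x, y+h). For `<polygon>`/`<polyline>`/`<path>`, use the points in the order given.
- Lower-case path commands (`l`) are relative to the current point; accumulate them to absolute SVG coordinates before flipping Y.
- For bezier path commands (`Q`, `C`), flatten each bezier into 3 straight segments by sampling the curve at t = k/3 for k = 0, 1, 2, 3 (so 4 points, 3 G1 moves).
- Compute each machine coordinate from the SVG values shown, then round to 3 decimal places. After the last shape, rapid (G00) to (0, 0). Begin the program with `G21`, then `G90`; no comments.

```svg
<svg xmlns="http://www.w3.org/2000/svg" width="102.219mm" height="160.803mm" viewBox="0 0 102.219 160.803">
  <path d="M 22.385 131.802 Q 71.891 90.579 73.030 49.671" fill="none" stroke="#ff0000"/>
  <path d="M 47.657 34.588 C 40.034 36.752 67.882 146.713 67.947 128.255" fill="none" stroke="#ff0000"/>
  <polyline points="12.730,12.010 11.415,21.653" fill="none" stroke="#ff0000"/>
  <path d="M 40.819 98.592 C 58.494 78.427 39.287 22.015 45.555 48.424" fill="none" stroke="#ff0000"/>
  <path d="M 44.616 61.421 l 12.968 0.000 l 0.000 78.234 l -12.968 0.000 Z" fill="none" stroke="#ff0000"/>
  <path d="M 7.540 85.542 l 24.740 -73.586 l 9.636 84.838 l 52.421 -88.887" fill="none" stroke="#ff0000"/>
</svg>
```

G21
G90
G00 X22.385 Y29.001
M3 S757
G01 X50.015 Y56.448 F638
G01 X66.897 Y83.825
G01 X73.030 Y111.132
M5
G00 X47.657 Y126.215
M3 S757
G01 X49.515 Y96.867 F638
G01 X60.964 Y48.148
G01 X67.947 Y32.548
M5
G00 X12.730 Y148.793
M3 S757
G01 X11.415 Y139.150 F638
M5
G00 X40.819 Y62.211
M3 S757
G01 X48.510 Y90.048 F638
G01 X45.469 Y115.591
G01 X45.555 Y112.379
M5
G00 X44.616 Y99.382
M3 S757
G01 X57.584 Y99.382 F638
G01 X57.584 Y21.148
G01 X44.616 Y21.148
G01 X44.616 Y99.382
M5
G00 X7.540 Y75.261
M3 S757
G01 X32.280 Y148.847 F638
G01 X41.916 Y64.009
G01 X94.337 Y152.896
M5
G00 X0.000 Y0.000

1 u = 1 mm; y_m = 160.803 − y.

[1] `<path>` quadratic bezier, #ff0000→cut S757 F638: (22.385,29.001) → (50.015,56.448) → (66.897,83.825) → (73.030,111.132)

[2] `<path>` cubic bezier, #ff0000→cut S757 F638: (47.657,126.215) → (49.515,96.867) → (60.964,48.148) → (67.947,32.548)

[3] `<polyline>` line segment, #ff0000→cut S757 F638: (12.730,148.793) → (11.415,139.150)

[4] `<path>` cubic bezier, #ff0000→cut S757 F638: (40.819,62.211) → (48.510,90.048) → (45.469,115.591) → (45.555,112.379)

[5] `<path>` rectangle, #ff0000→cut S757 F638: (44.616,99.382) → (57.584,99.382) → (57.584,21.148) → (44.616,21.148) → (44.616,99.382) (closed)

[6] `<path>` open polyline, #ff0000→cut S757 F638: (7.540,75.261) → (32.280,148.847) → (41.916,64.009) → (94.337,152.896)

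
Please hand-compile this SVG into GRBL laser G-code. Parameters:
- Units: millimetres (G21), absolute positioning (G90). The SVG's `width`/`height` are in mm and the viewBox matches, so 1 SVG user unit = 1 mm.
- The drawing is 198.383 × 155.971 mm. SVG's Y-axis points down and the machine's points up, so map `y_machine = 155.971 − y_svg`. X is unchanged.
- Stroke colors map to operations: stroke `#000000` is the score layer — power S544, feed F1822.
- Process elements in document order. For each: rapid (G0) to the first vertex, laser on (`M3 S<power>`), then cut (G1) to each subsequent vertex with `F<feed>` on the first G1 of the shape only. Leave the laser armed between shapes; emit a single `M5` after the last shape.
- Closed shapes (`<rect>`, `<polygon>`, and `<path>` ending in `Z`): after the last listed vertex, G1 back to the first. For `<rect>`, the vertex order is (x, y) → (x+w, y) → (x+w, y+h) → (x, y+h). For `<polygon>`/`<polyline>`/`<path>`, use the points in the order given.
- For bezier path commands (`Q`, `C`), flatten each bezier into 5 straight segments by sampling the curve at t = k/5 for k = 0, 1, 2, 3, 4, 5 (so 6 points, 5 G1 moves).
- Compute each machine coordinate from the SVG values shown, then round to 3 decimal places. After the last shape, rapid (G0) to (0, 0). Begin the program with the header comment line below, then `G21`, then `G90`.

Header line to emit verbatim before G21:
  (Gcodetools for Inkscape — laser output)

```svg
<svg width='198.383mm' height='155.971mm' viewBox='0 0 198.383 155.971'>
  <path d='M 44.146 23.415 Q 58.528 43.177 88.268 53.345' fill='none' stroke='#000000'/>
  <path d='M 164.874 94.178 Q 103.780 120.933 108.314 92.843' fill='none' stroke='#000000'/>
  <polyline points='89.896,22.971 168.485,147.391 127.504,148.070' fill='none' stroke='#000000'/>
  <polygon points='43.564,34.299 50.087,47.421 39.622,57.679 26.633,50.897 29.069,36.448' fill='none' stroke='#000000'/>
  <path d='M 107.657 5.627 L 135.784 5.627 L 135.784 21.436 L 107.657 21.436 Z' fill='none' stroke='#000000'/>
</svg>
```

viewBox `0 0 198.383 155.971` with mm width/height → 1 unit = 1 mm. Flip: y_m = 155.971 − y_svg.

**Shape 1** — `<path>` quadratic bezier, stroke `#000000` → score (S544, F1822). Control points (SVG): P0=(44.146,23.415), P1=(58.528,43.177), P2=(88.268,53.345); sampled at t=k/5. Machine vertices: (44.146,132.556) → (50.513,125.035) → (58.109,118.281) → (66.933,112.295) → (76.986,107.077) → (88.268,102.626). Open path.

**Shape 2** — `<path>` quadratic bezier, stroke `#000000` → score (S544, F1822). Control points (SVG): P0=(164.874,94.178), P1=(103.780,120.933), P2=(108.314,92.843); sampled at t=k/5. Machine vertices: (164.874,61.793) → (143.062,53.285) → (126.499,49.164) → (115.187,49.431) → (109.126,54.086) → (108.314,63.128). Open path.

**Shape 3** — `<polyline>` open polyline, stroke `#000000` → score (S544, F1822). Machine vertices: (89.896,133.000) → (168.485,8.580) → (127.504,7.901). Open path.

**Shape 4** — `<polygon>` regular polygon, stroke `#000000` → score (S544, F1822). Machine vertices: (43.564,121.672) → (50.087,108.550) → (39.622,98.292) → (26.633,105.074) → (29.069,119.523) → (43.564,121.672). Closed: final G1 returns to the first vertex.

**Shape 5** — `<path>` rectangle, stroke `#000000` → score (S544, F1822). Machine vertices: (107.657,150.344) → (135.784,150.344) → (135.784,134.535) → (107.657,134.535) → (107.657,150.344). Closed: final G1 returns to the first vertex.

(Gcodetools for Inkscape — laser output)
G21
G90
G0 X44.146 Y132.556
M3 S544
G1 X50.513 Y125.035 F1822
G1 X58.109 Y118.281
G1 X66.933 Y112.295
G1 X76.986 Y107.077
G1 X88.268 Y102.626
G0 X164.874 Y61.793
M3 S544
G1 X143.062 Y53.285 F1822
G1 X126.499 Y49.164
G1 X115.187 Y49.431
G1 X109.126 Y54.086
G1 X108.314 Y63.128
G0 X89.896 Y133.000
M3 S544
G1 X168.485 Y8.580 F1822
G1 X127.504 Y7.901
G0 X43.564 Y121.672
M3 S544
G1 X50.087 Y108.550 F1822
G1 X39.622 Y98.292
G1 X26.633 Y105.074
G1 X29.069 Y119.523
G1 X43.564 Y121.672
G0 X107.657 Y150.344
M3 S544
G1 X135.784 Y150.344 F1822
G1 X135.784 Y134.535
G1 X107.657 Y134.535
G1 X107.657 Y150.344
M5
G0 X0.000 Y0.000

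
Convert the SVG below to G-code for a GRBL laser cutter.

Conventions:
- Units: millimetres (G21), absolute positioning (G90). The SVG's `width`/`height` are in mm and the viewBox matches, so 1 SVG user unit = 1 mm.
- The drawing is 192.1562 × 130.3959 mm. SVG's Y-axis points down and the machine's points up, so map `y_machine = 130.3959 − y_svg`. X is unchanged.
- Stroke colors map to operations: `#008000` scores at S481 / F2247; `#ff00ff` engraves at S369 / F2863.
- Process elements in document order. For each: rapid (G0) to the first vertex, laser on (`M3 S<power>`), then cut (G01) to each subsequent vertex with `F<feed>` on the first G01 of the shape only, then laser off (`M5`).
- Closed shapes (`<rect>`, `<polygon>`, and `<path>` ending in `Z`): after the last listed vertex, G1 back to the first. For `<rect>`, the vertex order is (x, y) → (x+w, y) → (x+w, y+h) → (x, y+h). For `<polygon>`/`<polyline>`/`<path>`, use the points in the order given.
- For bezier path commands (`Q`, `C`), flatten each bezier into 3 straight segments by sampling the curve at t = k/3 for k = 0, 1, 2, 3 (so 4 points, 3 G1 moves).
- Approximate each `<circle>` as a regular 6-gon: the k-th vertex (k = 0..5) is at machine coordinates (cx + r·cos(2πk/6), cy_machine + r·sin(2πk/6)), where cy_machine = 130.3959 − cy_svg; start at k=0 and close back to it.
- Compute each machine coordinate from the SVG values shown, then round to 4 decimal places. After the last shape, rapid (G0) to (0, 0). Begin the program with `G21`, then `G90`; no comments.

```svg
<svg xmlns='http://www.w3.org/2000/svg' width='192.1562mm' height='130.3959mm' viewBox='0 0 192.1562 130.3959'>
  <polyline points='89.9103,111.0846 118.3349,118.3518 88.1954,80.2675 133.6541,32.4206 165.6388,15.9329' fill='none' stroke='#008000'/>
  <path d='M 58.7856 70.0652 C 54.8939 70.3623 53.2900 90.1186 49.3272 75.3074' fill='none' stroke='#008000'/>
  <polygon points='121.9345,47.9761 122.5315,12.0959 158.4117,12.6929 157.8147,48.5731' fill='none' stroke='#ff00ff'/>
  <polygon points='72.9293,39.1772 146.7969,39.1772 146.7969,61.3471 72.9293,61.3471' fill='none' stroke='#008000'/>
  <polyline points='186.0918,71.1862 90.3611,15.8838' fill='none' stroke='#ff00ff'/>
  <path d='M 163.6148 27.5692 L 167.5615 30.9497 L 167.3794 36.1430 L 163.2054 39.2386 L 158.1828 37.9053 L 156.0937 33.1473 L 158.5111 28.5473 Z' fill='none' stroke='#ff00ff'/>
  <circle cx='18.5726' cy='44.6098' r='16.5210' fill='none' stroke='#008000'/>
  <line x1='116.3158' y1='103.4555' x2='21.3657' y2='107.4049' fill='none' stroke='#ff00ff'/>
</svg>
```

1 u = 1 mm; y_m = 130.3959 − y.

[1] `<polyline>` open polyline, #008000→score S481 F2247: (89.9103,19.3113) → (118.3349,12.0441) → (88.1954,50.1284) → (133.6541,97.9753) → (165.6388,114.4630)

[2] `<path>` cubic bezier, #008000→score S481 F2247: (58.7856,60.3307) → (55.4844,55.5482) → (52.6758,49.7988) → (49.3272,55.0885)

[3] `<polygon>` regular polygon, #ff00ff→engrave S369 F2863: (121.9345,82.4198) → (122.5315,118.3000) → (158.4117,117.7030) → (157.8147,81.8228) → (121.9345,82.4198) (closed)

[4] `<polygon>` rectangle, #008000→score S481 F2247: (72.9293,91.2187) → (146.7969,91.2187) → (146.7969,69.0488) → (72.9293,69.0488) → (72.9293,91.2187) (closed)

[5] `<polyline>` line segment, #ff00ff→engrave S369 F2863: (186.0918,59.2097) → (90.3611,114.5121)

[6] `<path>` regular polygon, #ff00ff→engrave S369 F2863: (163.6148,102.8267) → (167.5615,99.4462) → (167.3794,94.2529) → (163.2054,91.1573) → (158.1828,92.4906) → (156.0937,97.2486) → (158.5111,101.8486) → (163.6148,102.8267) (closed)

[7] `<circle>` circle, #008000→score S481 F2247: (35.0936,85.7861) → (26.8331,100.0937) → (10.3121,100.0937) → (2.0516,85.7861) → (10.3121,71.4785) → (26.8331,71.4785) → (35.0936,85.7861) (closed)

[8] `<line>` line segment, #ff00ff→engrave S369 F2863: (116.3158,26.9404) → (21.3657,22.9910)

G21
G90
G0 X89.9103 Y19.3113
M3 S481
G01 X118.3349 Y12.0441 F2247
G01 X88.1954 Y50.1284
G01 X133.6541 Y97.9753
G01 X165.6388 Y114.4630
M5
G0 X58.7856 Y60.3307
M3 S481
G01 X55.4844 Y55.5482 F2247
G01 X52.6758 Y49.7988
G01 X49.3272 Y55.0885
M5
G0 X121.9345 Y82.4198
M3 S369
G01 X122.5315 Y118.3000 F2863
G01 X158.4117 Y117.7030
G01 X157.8147 Y81.8228
G01 X121.9345 Y82.4198
M5
G0 X72.9293 Y91.2187
M3 S481
G01 X146.7969 Y91.2187 F2247
G01 X146.7969 Y69.0488
G01 X72.9293 Y69.0488
G01 X72.9293 Y91.2187
M5
G0 X186.0918 Y59.2097
M3 S369
G01 X90.3611 Y114.5121 F2863
M5
G0 X163.6148 Y102.8267
M3 S369
G01 X167.5615 Y99.4462 F2863
G01 X167.3794 Y94.2529
G01 X163.2054 Y91.1573
G01 X158.1828 Y92.4906
G01 X156.0937 Y97.2486
G01 X158.5111 Y101.8486
G01 X163.6148 Y102.8267
M5
G0 X35.0936 Y85.7861
M3 S481
G01 X26.8331 Y100.0937 F2247
G01 X10.3121 Y100.0937
G01 X2.0516 Y85.7861
G01 X10.3121 Y71.4785
G01 X26.8331 Y71.4785
G01 X35.0936 Y85.7861
M5
G0 X116.3158 Y26.9404
M3 S369
G01 X21.3657 Y22.9910 F2863
M5
G0 X0.0000 Y0.0000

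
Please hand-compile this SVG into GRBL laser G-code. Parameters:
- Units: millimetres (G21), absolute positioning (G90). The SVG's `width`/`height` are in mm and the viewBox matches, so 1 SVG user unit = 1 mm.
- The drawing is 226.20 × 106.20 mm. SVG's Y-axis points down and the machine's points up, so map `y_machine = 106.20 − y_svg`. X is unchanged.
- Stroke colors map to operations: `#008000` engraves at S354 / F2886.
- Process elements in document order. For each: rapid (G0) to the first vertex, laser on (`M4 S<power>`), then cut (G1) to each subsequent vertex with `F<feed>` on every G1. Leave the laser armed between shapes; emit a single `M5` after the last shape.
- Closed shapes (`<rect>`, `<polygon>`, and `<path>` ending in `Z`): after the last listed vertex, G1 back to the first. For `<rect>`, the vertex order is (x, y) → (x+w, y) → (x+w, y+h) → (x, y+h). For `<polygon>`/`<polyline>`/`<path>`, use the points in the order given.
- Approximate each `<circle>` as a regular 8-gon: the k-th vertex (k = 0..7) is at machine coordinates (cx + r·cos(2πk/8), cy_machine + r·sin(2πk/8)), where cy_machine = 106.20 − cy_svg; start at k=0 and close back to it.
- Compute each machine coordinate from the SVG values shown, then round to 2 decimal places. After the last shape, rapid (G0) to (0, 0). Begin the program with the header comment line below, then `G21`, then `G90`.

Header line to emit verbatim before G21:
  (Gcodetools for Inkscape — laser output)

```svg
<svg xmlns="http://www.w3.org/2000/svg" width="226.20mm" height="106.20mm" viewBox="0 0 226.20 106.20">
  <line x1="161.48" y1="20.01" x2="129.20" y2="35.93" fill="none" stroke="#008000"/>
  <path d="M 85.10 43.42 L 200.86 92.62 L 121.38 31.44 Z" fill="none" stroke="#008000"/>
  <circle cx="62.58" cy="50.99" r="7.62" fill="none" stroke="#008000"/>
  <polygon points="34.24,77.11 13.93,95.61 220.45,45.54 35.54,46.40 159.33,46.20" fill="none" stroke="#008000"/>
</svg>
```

(Gcodetools for Inkscape — laser output)
G21
G90
G0 X161.48 Y86.19
M4 S354
G1 X129.20 Y70.27 F2886
G0 X85.10 Y62.78
M4 S354
G1 X200.86 Y13.58 F2886
G1 X121.38 Y74.76 F2886
G1 X85.10 Y62.78 F2886
G0 X70.20 Y55.21
M4 S354
G1 X67.97 Y60.60 F2886
G1 X62.58 Y62.83 F2886
G1 X57.19 Y60.60 F2886
G1 X54.96 Y55.21 F2886
G1 X57.19 Y49.82 F2886
G1 X62.58 Y47.59 F2886
G1 X67.97 Y49.82 F2886
G1 X70.20 Y55.21 F2886
G0 X34.24 Y29.09
M4 S354
G1 X13.93 Y10.59 F2886
G1 X220.45 Y60.66 F2886
G1 X35.54 Y59.80 F2886
G1 X159.33 Y60.00 F2886
G1 X34.24 Y29.09 F2886
M5
G0 X0.00 Y0.00

Since the viewBox matches the mm dimensions, user units are millimetres directly. The only transform is the Y-flip y_m = 106.20 − y_svg.

Shape 1 is a line segment drawn with `<line>`. Its stroke #008000 means engrave at S354, F2886. After flipping Y the toolpath is (161.48,86.19) → (129.20,70.27).

Shape 2 is a closed polygon drawn with `<path>`. Its stroke #008000 means engrave at S354, F2886. After flipping Y the toolpath is (85.10,62.78) → (200.86,13.58) → (121.38,74.76) → (85.10,62.78), returning to the start.

Shape 3 is a circle drawn with `<circle>`. Its stroke #008000 means engrave at S354, F2886. After flipping Y the toolpath is (70.20,55.21) → (67.97,60.60) → (62.58,62.83) → (57.19,60.60) → (54.96,55.21) → (57.19,49.82) → (62.58,47.59) → (67.97,49.82) → (70.20,55.21), returning to the start.

Shape 4 is a closed polygon drawn with `<polygon>`. Its stroke #008000 means engrave at S354, F2886. After flipping Y the toolpath is (34.24,29.09) → (13.93,10.59) → (220.45,60.66) → (35.54,59.80) → (159.33,60.00) → (34.24,29.09), returning to the start.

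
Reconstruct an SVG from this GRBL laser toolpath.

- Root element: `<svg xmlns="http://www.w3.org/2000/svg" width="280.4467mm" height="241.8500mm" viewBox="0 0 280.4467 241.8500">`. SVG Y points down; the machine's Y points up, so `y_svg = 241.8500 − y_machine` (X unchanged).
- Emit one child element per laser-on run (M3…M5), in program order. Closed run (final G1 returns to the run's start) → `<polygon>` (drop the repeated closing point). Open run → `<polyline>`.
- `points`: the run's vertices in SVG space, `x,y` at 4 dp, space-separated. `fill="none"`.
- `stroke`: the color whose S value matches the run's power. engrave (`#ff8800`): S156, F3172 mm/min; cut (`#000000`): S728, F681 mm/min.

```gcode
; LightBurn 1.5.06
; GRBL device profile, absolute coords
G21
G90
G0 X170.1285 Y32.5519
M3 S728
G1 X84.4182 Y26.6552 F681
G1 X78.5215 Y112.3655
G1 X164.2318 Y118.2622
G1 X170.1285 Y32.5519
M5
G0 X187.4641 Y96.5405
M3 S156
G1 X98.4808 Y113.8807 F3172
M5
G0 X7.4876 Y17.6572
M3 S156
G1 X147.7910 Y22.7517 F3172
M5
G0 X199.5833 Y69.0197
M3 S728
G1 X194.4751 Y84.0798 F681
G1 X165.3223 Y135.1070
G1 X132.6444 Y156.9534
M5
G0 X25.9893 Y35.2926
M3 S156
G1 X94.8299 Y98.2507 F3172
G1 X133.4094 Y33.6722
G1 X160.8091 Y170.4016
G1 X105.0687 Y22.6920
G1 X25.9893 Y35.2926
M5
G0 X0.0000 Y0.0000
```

<svg xmlns="http://www.w3.org/2000/svg" width="280.4467mm" height="241.8500mm" viewBox="0 0 280.4467 241.8500">
  <polygon points="170.1285,209.2981 84.4182,215.1948 78.5215,129.4845 164.2318,123.5878" fill="none" stroke="#000000"/>
  <polyline points="187.4641,145.3095 98.4808,127.9693" fill="none" stroke="#ff8800"/>
  <polyline points="7.4876,224.1928 147.7910,219.0983" fill="none" stroke="#ff8800"/>
  <polyline points="199.5833,172.8303 194.4751,157.7702 165.3223,106.7430 132.6444,84.8966" fill="none" stroke="#000000"/>
  <polygon points="25.9893,206.5574 94.8299,143.5993 133.4094,208.1778 160.8091,71.4484 105.0687,219.1580" fill="none" stroke="#ff8800"/>
</svg>

y_svg = 241.8500 − y_m.

[1] S728→`#000000` (cut); closed run; points: 170.1285,209.2981 84.4182,215.1948 78.5215,129.4845 164.2318,123.5878

[2] S156→`#ff8800` (engrave); open run; points: 187.4641,145.3095 98.4808,127.9693

[3] S156→`#ff8800` (engrave); open run; points: 7.4876,224.1928 147.7910,219.0983

[4] S728→`#000000` (cut); open run; points: 199.5833,172.8303 194.4751,157.7702 165.3223,106.7430 132.6444,84.8966

[5] S156→`#ff8800` (engrave); closed run; points: 25.9893,206.5574 94.8299,143.5993 133.4094,208.1778 160.8091,71.4484 105.0687,219.1580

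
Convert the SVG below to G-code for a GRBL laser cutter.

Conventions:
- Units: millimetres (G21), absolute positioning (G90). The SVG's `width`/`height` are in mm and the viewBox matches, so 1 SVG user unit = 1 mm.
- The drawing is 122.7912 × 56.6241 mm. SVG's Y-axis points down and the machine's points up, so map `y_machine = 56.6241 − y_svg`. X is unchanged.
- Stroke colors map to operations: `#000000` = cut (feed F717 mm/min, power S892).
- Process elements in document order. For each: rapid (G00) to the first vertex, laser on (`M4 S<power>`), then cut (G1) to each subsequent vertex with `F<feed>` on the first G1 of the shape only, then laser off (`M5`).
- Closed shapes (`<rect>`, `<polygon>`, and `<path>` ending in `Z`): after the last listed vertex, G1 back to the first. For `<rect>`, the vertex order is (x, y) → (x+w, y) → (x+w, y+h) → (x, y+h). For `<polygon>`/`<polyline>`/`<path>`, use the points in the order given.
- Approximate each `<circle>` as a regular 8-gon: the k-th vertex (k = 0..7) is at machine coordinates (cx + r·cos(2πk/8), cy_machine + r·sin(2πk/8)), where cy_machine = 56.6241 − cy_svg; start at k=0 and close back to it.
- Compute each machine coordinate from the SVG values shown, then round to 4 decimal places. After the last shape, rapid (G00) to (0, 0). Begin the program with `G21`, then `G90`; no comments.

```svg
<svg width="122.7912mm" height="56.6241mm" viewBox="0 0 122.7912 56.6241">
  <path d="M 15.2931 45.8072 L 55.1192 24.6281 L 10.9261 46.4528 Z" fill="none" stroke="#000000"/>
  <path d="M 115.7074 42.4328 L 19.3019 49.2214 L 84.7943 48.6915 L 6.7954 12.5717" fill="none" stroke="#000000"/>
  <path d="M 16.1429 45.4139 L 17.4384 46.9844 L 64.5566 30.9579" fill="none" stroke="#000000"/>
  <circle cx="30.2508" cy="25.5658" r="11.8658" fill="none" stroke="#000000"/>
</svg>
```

G21
G90
G00 X15.2931 Y10.8169
M4 S892
G1 X55.1192 Y31.9960 F717
G1 X10.9261 Y10.1713
G1 X15.2931 Y10.8169
M5
G00 X115.7074 Y14.1913
M4 S892
G1 X19.3019 Y7.4027 F717
G1 X84.7943 Y7.9326
G1 X6.7954 Y44.0524
M5
G00 X16.1429 Y11.2102
M4 S892
G1 X17.4384 Y9.6397 F717
G1 X64.5566 Y25.6662
M5
G00 X42.1166 Y31.0583
M4 S892
G1 X38.6412 Y39.4487 F717
G1 X30.2508 Y42.9241
G1 X21.8604 Y39.4487
G1 X18.3850 Y31.0583
G1 X21.8604 Y22.6679
G1 X30.2508 Y19.1925
G1 X38.6412 Y22.6679
G1 X42.1166 Y31.0583
M5
G00 X0.0000 Y0.0000

Since the viewBox matches the mm dimensions, user units are millimetres directly. The only transform is the Y-flip y_m = 56.6241 − y_svg.

Shape 1 is a closed polygon drawn with `<path>`. Its stroke #000000 means cut at S892, F717. After flipping Y the toolpath is (15.2931,10.8169) → (55.1192,31.9960) → (10.9261,10.1713) → (15.2931,10.8169), returning to the start.

Shape 2 is a open polyline drawn with `<path>`. Its stroke #000000 means cut at S892, F717. After flipping Y the toolpath is (115.7074,14.1913) → (19.3019,7.4027) → (84.7943,7.9326) → (6.7954,44.0524).

Shape 3 is a open polyline drawn with `<path>`. Its stroke #000000 means cut at S892, F717. After flipping Y the toolpath is (16.1429,11.2102) → (17.4384,9.6397) → (64.5566,25.6662).

Shape 4 is a circle drawn with `<circle>`. Its stroke #000000 means cut at S892, F717. After flipping Y the toolpath is (42.1166,31.0583) → (38.6412,39.4487) → (30.2508,42.9241) → (21.8604,39.4487) → (18.3850,31.0583) → (21.8604,22.6679) → (30.2508,19.1925) → (38.6412,22.6679) → (42.1166,31.0583), returning to the start.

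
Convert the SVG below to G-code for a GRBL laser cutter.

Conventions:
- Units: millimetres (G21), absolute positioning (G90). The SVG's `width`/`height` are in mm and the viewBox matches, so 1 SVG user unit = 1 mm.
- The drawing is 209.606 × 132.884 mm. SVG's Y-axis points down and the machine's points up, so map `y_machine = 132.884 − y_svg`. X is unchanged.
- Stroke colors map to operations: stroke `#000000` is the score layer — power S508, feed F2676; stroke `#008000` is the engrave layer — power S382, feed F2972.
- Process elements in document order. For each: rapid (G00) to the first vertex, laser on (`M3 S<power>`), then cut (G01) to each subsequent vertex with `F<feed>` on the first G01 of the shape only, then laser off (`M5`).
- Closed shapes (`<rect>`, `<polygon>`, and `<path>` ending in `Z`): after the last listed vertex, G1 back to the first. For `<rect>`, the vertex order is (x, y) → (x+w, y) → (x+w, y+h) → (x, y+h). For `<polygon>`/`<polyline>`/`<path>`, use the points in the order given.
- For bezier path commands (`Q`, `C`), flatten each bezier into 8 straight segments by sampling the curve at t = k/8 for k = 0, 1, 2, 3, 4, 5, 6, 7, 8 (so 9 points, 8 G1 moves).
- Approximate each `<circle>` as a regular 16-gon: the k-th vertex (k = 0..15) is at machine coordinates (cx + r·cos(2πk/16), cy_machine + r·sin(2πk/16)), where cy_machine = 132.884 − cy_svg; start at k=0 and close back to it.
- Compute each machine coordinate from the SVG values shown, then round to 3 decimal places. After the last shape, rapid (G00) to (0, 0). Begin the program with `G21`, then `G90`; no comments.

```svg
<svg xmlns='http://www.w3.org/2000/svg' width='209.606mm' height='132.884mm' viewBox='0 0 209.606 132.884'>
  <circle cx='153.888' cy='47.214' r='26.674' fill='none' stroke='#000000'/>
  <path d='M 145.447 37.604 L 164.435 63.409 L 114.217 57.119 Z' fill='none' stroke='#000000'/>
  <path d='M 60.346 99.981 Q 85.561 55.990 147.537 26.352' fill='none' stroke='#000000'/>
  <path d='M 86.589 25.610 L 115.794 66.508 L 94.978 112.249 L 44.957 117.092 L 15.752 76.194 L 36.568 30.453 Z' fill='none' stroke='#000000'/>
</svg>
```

Since the viewBox matches the mm dimensions, user units are millimetres directly. The only transform is the Y-flip y_m = 132.884 − y_svg.

Shape 1 is a circle drawn with `<circle>`. Its stroke #000000 means score at S508, F2676. After flipping Y the toolpath is (180.562,85.670) → (178.532,95.878) → (172.749,104.531) → (164.096,110.314) → (153.888,112.344) → (143.680,110.314) → (135.027,104.531) → (129.244,95.878) → (127.214,85.670) → (129.244,75.462) → (135.027,66.809) → (143.680,61.026) → (153.888,58.996) → (164.096,61.026) → (172.749,66.809) → (178.532,75.462) → (180.562,85.670), returning to the start.

Shape 2 is a closed polygon drawn with `<path>`. Its stroke #000000 means score at S508, F2676. After flipping Y the toolpath is (145.447,95.280) → (164.435,69.475) → (114.217,75.765) → (145.447,95.280), returning to the start.

Shape 3 is a quadratic bezier drawn with `<path>`. Its stroke #000000 means score at S508, F2676. After flipping Y the toolpath is (60.346,32.903) → (67.224,43.676) → (75.251,54.001) → (84.427,63.878) → (94.751,73.306) → (106.225,82.285) → (118.847,90.816) → (132.617,98.898) → (147.537,106.532).

Shape 4 is a regular polygon drawn with `<path>`. Its stroke #000000 means score at S508, F2676. After flipping Y the toolpath is (86.589,107.274) → (115.794,66.376) → (94.978,20.635) → (44.957,15.792) → (15.752,56.690) → (36.568,102.431) → (86.589,107.274), returning to the start.

G21
G90
G00 X180.562 Y85.670
M3 S508
G01 X178.532 Y95.878 F2676
G01 X172.749 Y104.531
G01 X164.096 Y110.314
G01 X153.888 Y112.344
G01 X143.680 Y110.314
G01 X135.027 Y104.531
G01 X129.244 Y95.878
G01 X127.214 Y85.670
G01 X129.244 Y75.462
G01 X135.027 Y66.809
G01 X143.680 Y61.026
G01 X153.888 Y58.996
G01 X164.096 Y61.026
G01 X172.749 Y66.809
G01 X178.532 Y75.462
G01 X180.562 Y85.670
M5
G00 X145.447 Y95.280
M3 S508
G01 X164.435 Y69.475 F2676
G01 X114.217 Y75.765
G01 X145.447 Y95.280
M5
G00 X60.346 Y32.903
M3 S508
G01 X67.224 Y43.676 F2676
G01 X75.251 Y54.001
G01 X84.427 Y63.878
G01 X94.751 Y73.306
G01 X106.225 Y82.285
G01 X118.847 Y90.816
G01 X132.617 Y98.898
G01 X147.537 Y106.532
M5
G00 X86.589 Y107.274
M3 S508
G01 X115.794 Y66.376 F2676
G01 X94.978 Y20.635
G01 X44.957 Y15.792
G01 X15.752 Y56.690
G01 X36.568 Y102.431
G01 X86.589 Y107.274
M5
G00 X0.000 Y0.000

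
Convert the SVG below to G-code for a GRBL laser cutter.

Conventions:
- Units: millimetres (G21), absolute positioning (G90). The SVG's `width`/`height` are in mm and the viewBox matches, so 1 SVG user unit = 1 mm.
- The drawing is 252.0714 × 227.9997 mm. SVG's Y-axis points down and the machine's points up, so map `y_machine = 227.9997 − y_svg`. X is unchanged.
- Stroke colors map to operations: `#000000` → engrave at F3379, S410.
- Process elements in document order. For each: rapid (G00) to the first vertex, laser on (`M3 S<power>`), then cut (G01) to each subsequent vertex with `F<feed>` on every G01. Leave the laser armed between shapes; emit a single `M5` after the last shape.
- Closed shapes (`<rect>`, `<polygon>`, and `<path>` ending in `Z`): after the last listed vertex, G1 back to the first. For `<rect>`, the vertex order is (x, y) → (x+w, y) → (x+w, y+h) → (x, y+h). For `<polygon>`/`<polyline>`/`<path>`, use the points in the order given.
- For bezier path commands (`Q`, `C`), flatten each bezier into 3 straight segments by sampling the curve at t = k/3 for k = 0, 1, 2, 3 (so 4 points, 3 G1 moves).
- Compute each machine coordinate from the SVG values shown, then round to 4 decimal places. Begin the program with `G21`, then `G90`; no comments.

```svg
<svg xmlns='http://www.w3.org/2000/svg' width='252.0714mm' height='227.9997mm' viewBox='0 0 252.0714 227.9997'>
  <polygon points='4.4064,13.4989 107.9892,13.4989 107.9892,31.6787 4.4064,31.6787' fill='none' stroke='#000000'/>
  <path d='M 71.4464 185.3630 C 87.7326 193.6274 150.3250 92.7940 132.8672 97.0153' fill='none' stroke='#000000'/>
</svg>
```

G21
G90
G00 X4.4064 Y214.5008
M3 S410
G01 X107.9892 Y214.5008 F3379
G01 X107.9892 Y196.3210 F3379
G01 X4.4064 Y196.3210 F3379
G01 X4.4064 Y214.5008 F3379
G00 X71.4464 Y42.6367
M3 S410
G01 X98.4881 Y62.8067 F3379
G01 X128.3215 Y108.1190 F3379
G01 X132.8672 Y130.9844 F3379
M5

1 u = 1 mm; y_m = 227.9997 − y.

[1] `<polygon>` rectangle, #000000→engrave S410 F3379: (4.4064,214.5008) → (107.9892,214.5008) → (107.9892,196.3210) → (4.4064,196.3210) → (4.4064,214.5008) (closed)

[2] `<path>` cubic bezier, #000000→engrave S410 F3379: (71.4464,42.6367) → (98.4881,62.8067) → (128.3215,108.1190) → (132.8672,130.9844)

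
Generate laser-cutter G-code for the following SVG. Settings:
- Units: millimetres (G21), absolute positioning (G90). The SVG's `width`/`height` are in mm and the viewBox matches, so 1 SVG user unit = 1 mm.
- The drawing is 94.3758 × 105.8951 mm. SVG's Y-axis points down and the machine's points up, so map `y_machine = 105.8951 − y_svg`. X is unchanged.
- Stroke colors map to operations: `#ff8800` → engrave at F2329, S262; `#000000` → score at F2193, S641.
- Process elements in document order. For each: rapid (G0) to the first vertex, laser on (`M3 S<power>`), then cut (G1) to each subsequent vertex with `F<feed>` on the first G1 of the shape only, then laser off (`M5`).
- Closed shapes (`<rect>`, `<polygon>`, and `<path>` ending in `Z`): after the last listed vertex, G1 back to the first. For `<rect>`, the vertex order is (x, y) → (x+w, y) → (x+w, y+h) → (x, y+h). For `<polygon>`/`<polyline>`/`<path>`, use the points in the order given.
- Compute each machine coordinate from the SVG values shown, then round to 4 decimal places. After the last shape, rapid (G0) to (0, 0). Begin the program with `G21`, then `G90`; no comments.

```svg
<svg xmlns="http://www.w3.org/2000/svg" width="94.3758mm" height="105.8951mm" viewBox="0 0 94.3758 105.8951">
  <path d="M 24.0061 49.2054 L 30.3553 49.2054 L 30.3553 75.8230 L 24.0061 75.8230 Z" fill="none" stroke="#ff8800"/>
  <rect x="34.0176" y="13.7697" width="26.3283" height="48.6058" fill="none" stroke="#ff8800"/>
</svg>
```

G21
G90
G0 X24.0061 Y56.6897
M3 S262
G1 X30.3553 Y56.6897 F2329
G1 X30.3553 Y30.0721
G1 X24.0061 Y30.0721
G1 X24.0061 Y56.6897
M5
G0 X34.0176 Y92.1254
M3 S262
G1 X60.3459 Y92.1254 F2329
G1 X60.3459 Y43.5196
G1 X34.0176 Y43.5196
G1 X34.0176 Y92.1254
M5
G0 X0.0000 Y0.0000

viewBox `0 0 94.3758 105.8951` with mm width/height → 1 unit = 1 mm. Flip: y_m = 105.8951 − y_svg.

**Shape 1** — `<path>` rectangle, stroke `#ff8800` → engrave (S262, F2329). Machine vertices: (24.0061,56.6897) → (30.3553,56.6897) → (30.3553,30.0721) → (24.0061,30.0721) → (24.0061,56.6897). Closed: final G1 returns to the first vertex.

**Shape 2** — `<rect>` rectangle, stroke `#ff8800` → engrave (S262, F2329). Machine vertices: (34.0176,92.1254) → (60.3459,92.1254) → (60.3459,43.5196) → (34.0176,43.5196) → (34.0176,92.1254). Closed: final G1 returns to the first vertex.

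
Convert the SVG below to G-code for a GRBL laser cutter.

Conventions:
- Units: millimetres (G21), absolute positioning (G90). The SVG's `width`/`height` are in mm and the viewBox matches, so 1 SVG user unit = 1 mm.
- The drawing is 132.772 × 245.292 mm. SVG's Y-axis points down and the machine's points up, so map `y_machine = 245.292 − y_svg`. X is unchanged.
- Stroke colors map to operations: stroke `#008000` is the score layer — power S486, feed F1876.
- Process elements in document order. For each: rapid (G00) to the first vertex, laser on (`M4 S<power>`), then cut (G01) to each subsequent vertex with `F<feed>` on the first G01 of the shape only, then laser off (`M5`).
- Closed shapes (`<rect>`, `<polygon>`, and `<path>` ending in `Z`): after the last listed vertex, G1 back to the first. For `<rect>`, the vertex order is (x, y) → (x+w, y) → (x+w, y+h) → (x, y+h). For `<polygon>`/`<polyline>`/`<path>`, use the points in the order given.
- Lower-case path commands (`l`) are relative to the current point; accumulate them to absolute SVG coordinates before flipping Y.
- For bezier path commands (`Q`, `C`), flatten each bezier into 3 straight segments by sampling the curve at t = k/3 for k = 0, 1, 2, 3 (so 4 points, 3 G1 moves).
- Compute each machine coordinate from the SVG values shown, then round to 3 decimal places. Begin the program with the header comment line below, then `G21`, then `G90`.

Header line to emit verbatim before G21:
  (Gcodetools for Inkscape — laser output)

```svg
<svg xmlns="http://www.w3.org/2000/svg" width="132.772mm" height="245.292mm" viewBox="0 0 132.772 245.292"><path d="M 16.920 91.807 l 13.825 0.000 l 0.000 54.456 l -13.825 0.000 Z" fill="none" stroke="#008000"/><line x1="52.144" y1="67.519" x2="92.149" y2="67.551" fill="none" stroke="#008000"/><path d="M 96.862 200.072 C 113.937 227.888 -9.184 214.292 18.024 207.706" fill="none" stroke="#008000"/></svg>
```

(Gcodetools for Inkscape — laser output)
G21
G90
G00 X16.920 Y153.485
M4 S486
G01 X30.745 Y153.485 F1876
G01 X30.745 Y99.029
G01 X16.920 Y99.029
G01 X16.920 Y153.485
M5
G00 X52.144 Y177.773
M4 S486
G01 X92.149 Y177.741 F1876
M5
G00 X96.862 Y45.220
M4 S486
G01 X77.965 Y29.415 F1876
G01 X30.165 Y30.457
G01 X18.024 Y37.586
M5

viewBox `0 0 132.772 245.292` with mm width/height → 1 unit = 1 mm. Flip: y_m = 245.292 − y_svg.

**Shape 1** — `<path>` rectangle, stroke `#008000` → score (S486, F1876). Machine vertices: (16.920,153.485) → (30.745,153.485) → (30.745,99.029) → (16.920,99.029) → (16.920,153.485). Closed: final G1 returns to the first vertex.

**Shape 2** — `<line>` line segment, stroke `#008000` → score (S486, F1876). Machine vertices: (52.144,177.773) → (92.149,177.741). Open path.

**Shape 3** — `<path>` cubic bezier, stroke `#008000` → score (S486, F1876). Control points (SVG): P0=(96.862,200.072), P1=(113.937,227.888), P2=(-9.184,214.292), P3=(18.024,207.706); sampled at t=k/3. Machine vertices: (96.862,45.220) → (77.965,29.415) → (30.165,30.457) → (18.024,37.586). Open path.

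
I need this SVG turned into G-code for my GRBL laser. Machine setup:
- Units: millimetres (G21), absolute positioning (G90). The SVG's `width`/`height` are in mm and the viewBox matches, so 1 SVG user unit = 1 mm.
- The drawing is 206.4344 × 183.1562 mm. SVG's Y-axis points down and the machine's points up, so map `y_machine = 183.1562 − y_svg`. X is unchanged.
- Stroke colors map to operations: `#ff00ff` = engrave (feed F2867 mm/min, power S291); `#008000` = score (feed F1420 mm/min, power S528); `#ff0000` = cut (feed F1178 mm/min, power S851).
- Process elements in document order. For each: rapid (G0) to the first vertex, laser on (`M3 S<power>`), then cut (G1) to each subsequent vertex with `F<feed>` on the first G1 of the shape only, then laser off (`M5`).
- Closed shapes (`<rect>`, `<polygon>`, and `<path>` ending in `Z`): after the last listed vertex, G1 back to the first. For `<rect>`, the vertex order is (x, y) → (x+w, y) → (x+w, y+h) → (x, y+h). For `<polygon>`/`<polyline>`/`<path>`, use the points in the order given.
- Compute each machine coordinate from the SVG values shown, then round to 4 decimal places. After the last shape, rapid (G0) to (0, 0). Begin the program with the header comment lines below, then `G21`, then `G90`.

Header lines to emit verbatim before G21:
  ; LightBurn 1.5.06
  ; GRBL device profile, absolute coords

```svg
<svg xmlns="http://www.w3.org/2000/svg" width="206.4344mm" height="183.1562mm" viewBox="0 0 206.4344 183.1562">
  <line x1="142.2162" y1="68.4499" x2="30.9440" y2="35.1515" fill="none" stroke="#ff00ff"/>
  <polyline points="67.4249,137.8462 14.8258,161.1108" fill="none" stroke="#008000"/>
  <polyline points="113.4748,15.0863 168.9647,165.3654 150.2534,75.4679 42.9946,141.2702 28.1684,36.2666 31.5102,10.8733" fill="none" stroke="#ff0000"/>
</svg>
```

; LightBurn 1.5.06
; GRBL device profile, absolute coords
G21
G90
G0 X142.2162 Y114.7063
M3 S291
G1 X30.9440 Y148.0047 F2867
M5
G0 X67.4249 Y45.3100
M3 S528
G1 X14.8258 Y22.0454 F1420
M5
G0 X113.4748 Y168.0699
M3 S851
G1 X168.9647 Y17.7908 F1178
G1 X150.2534 Y107.6883
G1 X42.9946 Y41.8860
G1 X28.1684 Y146.8896
G1 X31.5102 Y172.2829
M5
G0 X0.0000 Y0.0000

Since the viewBox matches the mm dimensions, user units are millimetres directly. The only transform is the Y-flip y_m = 183.1562 − y_svg.

Shape 1 is a line segment drawn with `<line>`. Its stroke #ff00ff means engrave at S291, F2867. After flipping Y the toolpath is (142.2162,114.7063) → (30.9440,148.0047).

Shape 2 is a line segment drawn with `<polyline>`. Its stroke #008000 means score at S528, F1420. After flipping Y the toolpath is (67.4249,45.3100) → (14.8258,22.0454).

Shape 3 is a open polyline drawn with `<polyline>`. Its stroke #ff0000 means cut at S851, F1178. After flipping Y the toolpath is (113.4748,168.0699) → (168.9647,17.7908) → (150.2534,107.6883) → (42.9946,41.8860) → (28.1684,146.8896) → (31.5102,172.2829).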